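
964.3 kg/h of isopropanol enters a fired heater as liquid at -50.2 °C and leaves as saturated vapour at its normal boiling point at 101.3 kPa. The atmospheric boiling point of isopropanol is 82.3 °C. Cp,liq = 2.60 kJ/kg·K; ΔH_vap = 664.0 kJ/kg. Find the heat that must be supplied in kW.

Q = 270 kW

liquid -50.2→82.3 °C: 344.5 kJ/kg
vaporisation at 82.3 °C: 664 kJ/kg
Δh = 344.5 + 664 = 1008.5 kJ/kg
Q = ṁ·Δh = 964.3 kg/h × 1008.5 kJ/kg = 972500 kJ/h
|Q| = 270.14 kW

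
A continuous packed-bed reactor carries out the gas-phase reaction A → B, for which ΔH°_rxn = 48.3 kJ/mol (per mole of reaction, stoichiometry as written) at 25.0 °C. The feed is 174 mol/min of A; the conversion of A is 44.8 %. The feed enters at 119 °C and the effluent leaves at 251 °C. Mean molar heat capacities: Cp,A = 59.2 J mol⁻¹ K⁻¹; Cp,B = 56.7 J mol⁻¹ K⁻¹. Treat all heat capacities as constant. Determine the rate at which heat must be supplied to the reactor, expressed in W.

Extent of reaction ξ = 0.448 × 174 = 77.952 mol/min
Reaction term: ξ·ΔH°_rxn = 77.952 × 48.3 = 3765.1 kJ/min
Sensible, feed 119→25 °C: -968.28 kJ/min
Outlet flows (mol/min): A 96.048, B 77.952
Sensible, products 25→251 °C: 2283.9 kJ/min
Q = ΔH = 5080.7 kJ/min = 84.679 kW
Heat supplied = 84679 W

Q_in = 84700 W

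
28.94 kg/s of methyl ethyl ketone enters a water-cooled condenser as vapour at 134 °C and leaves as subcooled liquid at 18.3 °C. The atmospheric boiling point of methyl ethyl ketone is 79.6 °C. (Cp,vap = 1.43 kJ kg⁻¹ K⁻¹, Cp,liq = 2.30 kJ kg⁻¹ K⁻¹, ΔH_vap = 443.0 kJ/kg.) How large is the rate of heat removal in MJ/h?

Q_c = 68900 MJ/h

vapour 134→79.6 °C: -77.792 kJ/kg
condensation at 79.6 °C: -443 kJ/kg
liquid 79.6→18.3 °C: -140.99 kJ/kg
Δh = -77.792 + -443 + -140.99 = -661.78 kJ/kg
Q = ṁ·Δh = 28.94 kg/s × -661.78 kJ/kg = -19152 kJ/s
|Q| = 19152 kW = 68947 MJ/h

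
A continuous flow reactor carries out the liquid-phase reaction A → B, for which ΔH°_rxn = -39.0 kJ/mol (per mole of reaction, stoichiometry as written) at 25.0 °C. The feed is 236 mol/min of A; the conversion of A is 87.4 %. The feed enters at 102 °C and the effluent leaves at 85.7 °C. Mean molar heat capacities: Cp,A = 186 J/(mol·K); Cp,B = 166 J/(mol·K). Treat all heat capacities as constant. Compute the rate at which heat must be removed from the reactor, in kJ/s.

Extent of reaction ξ = 0.874 × 236 = 206.26 mol/min
Reaction term: ξ·ΔH°_rxn = 206.26 × -39.0 = -8044.3 kJ/min
Sensible, feed 102→25 °C: -3380 kJ/min
Outlet flows (mol/min): A 29.736, B 206.26
Sensible, products 25→85.7 °C: 2414.1 kJ/min
Q = ΔH = -9010.2 kJ/min = -150.17 kW
Heat removed = 150.17 kJ/s

Q_out = 150 kJ/s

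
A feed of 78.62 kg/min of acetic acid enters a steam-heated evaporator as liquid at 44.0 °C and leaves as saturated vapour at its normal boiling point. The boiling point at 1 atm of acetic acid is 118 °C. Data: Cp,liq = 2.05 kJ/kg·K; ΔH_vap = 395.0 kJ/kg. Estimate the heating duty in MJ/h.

Q = 2580 MJ/h

liquid 44.0→118 °C: 151.7 kJ/kg
vaporisation at 118 °C: 395 kJ/kg
Δh = 151.7 + 395 = 546.7 kJ/kg
Q = ṁ·Δh = 78.62 kg/min × 546.7 kJ/kg = 42982 kJ/min
|Q| = 716.36 kW = 2578.9 MJ/h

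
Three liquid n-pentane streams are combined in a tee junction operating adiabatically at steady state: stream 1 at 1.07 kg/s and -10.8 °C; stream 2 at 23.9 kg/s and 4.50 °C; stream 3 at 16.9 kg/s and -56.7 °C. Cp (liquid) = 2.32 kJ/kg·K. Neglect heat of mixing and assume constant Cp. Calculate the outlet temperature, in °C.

Energy balance with Q = 0: Σ ṁᵢCp,ᵢ(T_out − Tᵢ) = 0
Σ ṁᵢCp,ᵢTᵢ = 1.07×2.32×-10.8 + 23.9×2.32×4.50 + 16.9×2.32×-56.7 = -2000.4
Σ ṁᵢCp,ᵢ = 1.07×2.32 + 23.9×2.32 + 16.9×2.32 = 97.138
T_out = -2000.4 / 97.138 = -20.593 °C

T_out = -20.6 °C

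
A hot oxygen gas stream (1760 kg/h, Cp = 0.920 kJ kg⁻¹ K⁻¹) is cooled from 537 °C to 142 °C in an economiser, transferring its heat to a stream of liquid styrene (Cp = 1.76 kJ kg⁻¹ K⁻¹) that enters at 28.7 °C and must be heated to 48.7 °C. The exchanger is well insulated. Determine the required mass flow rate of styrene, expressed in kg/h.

Heat released by hot stream: Q = 1760 × 0.920 × (537 − 142) = 639580 kJ/h
Energy balance on cold side (adiabatic exchanger): Q = ṁ_c·Cp_c·(T_c,out − T_c,in)
ṁ_c = 639580 / [1.76 × (48.7 − 28.7)] = 18170 kg/h

ṁ_c = 18200 kg/h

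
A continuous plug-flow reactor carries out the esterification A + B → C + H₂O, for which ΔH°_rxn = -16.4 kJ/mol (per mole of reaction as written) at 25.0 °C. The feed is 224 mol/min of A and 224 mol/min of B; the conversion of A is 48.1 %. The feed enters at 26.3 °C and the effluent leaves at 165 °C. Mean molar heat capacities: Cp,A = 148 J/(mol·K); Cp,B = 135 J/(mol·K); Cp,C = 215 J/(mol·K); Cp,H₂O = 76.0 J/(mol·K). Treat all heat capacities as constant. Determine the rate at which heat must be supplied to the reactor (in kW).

Q_in = 119 kW

Extent of reaction ξ = 0.481 × 224 = 107.74 mol/min
Reaction term: ξ·ΔH°_rxn = 107.74 × -16.4 = -1767 kJ/min
Sensible, feed 26.3→25 °C: -82.41 kJ/min
Outlet flows (mol/min): A 116.26, B 116.26, C 107.74, H₂O 107.74
Sensible, products 25→165 °C: 8995.6 kJ/min
Q = ΔH = 7146.1 kJ/min = 119.1 kW
Heat supplied = 119.1 kW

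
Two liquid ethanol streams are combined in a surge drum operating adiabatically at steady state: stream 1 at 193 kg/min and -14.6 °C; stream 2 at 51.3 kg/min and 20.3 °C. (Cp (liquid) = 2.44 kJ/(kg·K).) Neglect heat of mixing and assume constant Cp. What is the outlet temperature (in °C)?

Energy balance with Q = 0: Σ ṁᵢCp,ᵢ(T_out − Tᵢ) = 0
T_out = Σ ṁᵢCp,ᵢTᵢ / Σ ṁᵢCp,ᵢ
      = -4334.4 / 596.09 = -7.2714 °C

T_out = -7.27 °C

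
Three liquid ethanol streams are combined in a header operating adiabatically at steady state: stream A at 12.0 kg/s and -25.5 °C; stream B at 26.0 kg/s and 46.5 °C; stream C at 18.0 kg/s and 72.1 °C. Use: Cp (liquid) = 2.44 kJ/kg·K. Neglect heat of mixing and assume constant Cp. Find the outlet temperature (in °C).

Energy balance with Q = 0: Σ ṁᵢCp,ᵢ(T_out − Tᵢ) = 0
T_out = Σ ṁᵢCp,ᵢTᵢ / Σ ṁᵢCp,ᵢ
      = 5370 / 136.64 = 39.3 °C

T_out = 39.3 °C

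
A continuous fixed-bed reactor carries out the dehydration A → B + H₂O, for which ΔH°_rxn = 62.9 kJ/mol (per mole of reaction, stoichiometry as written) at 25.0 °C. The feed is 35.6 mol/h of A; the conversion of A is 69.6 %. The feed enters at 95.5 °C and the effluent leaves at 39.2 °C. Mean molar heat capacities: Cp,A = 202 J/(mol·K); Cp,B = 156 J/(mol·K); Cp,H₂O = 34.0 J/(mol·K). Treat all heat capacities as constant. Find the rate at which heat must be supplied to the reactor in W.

Q_in = 319 W

Extent of reaction ξ = 0.696 × 35.6 = 24.778 mol/h
Reaction term: ξ·ΔH°_rxn = 24.778 × 62.9 = 1558.5 kJ/h
Sensible, feed 95.5→25 °C: -506.98 kJ/h
Outlet flows (mol/h): A 10.822, B 24.778, H₂O 24.778
Sensible, products 25→39.2 °C: 97.893 kJ/h
Q = ΔH = 1149.4 kJ/h = 0.31928 kW
Heat supplied = 319.28 W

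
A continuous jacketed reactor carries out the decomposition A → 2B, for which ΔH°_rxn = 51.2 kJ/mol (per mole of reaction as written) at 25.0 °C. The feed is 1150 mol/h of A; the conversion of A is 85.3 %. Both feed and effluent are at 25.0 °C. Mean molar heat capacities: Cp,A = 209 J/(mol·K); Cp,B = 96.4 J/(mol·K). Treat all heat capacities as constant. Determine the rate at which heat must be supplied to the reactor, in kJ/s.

Q_in = 14.0 kJ/s

Extent of reaction ξ = 0.853 × 1150 = 980.95 mol/h
Reaction term: ξ·ΔH°_rxn = 980.95 × 51.2 = 50225 kJ/h
Q = ΔH = 50225 kJ/h = 13.951 kW
Heat supplied = 13.951 kJ/s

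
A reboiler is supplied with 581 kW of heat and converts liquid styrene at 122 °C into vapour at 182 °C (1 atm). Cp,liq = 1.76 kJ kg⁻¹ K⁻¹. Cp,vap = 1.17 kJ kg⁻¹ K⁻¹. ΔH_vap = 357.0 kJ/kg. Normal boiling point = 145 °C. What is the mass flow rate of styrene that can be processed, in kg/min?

Δh = 1.76×(145−122) + 357.0 + 1.17×(182−145) = 440.77 kJ/kg
Q = 581 kW = 581 kJ/s = 34860 kJ/min
ṁ = Q/Δh = 34860 / 440.77 = 79.089 kg/min

ṁ = 79.1 kg/min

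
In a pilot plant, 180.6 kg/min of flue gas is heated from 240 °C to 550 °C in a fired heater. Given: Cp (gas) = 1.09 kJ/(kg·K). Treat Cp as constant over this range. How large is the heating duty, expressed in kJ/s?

Q = 1020 kJ/s

Q = ṁ·Cp·ΔT = 180.6 × 1.09 × (550 − 240) = 61025 kJ/min
Converting: 61025 / 60 s = 1017.1 kW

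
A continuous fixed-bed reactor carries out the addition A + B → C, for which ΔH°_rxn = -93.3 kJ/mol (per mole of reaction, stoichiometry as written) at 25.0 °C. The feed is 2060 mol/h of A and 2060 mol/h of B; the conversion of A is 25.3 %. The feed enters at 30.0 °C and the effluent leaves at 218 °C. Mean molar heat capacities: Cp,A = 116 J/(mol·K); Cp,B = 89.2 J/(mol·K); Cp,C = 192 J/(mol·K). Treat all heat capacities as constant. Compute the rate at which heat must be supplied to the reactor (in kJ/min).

Extent of reaction ξ = 0.253 × 2060 = 521.18 mol/h
Reaction term: ξ·ΔH°_rxn = 521.18 × -93.3 = -48626 kJ/h
Sensible, feed 30.0→25 °C: -2113.6 kJ/h
Outlet flows (mol/h): A 1538.8, B 1538.8, C 521.18
Sensible, products 25→218 °C: 80256 kJ/h
Q = ΔH = 29516 kJ/h = 8.1989 kW
Heat supplied = 491.93 kJ/min

Q_in = 492 kJ/min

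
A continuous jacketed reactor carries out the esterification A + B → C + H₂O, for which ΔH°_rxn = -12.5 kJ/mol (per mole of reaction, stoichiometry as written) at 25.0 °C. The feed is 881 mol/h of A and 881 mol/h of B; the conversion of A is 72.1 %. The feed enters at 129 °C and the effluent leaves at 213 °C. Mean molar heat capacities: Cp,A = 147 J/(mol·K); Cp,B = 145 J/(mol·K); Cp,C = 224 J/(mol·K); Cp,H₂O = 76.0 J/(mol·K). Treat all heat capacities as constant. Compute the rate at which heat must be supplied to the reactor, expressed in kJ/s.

Q_in = 4.06 kJ/s

Extent of reaction ξ = 0.721 × 881 = 635.2 mol/h
Reaction term: ξ·ΔH°_rxn = 635.2 × -12.5 = -7940 kJ/h
Sensible, feed 129→25 °C: -26754 kJ/h
Outlet flows (mol/h): A 245.8, B 245.8, C 635.2, H₂O 635.2
Sensible, products 25→213 °C: 49319 kJ/h
Q = ΔH = 14624 kJ/h = 4.0624 kW
Heat supplied = 4.0624 kJ/s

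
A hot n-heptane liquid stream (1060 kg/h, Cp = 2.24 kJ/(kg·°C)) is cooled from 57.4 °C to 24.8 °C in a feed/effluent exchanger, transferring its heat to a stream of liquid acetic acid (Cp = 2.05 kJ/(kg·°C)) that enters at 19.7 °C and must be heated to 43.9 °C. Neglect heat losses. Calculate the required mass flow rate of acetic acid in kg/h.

Heat released by hot stream: Q = 1060 × 2.24 × (57.4 − 24.8) = 77405 kJ/h
Energy balance on cold side (adiabatic exchanger): Q = ṁ_c·Cp_c·(T_c,out − T_c,in)
ṁ_c = 77405 / [2.05 × (43.9 − 19.7)] = 1560.3 kg/h

ṁ_c = 1560 kg/h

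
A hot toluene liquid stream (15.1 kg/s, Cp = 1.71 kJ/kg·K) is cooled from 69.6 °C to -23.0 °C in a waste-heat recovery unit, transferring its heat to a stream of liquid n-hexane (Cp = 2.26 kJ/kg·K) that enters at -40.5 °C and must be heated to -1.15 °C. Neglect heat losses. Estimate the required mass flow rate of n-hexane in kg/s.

ṁ_c = 26.9 kg/s

Heat released by hot stream: Q = 15.1 × 1.71 × (69.6 − -23.0) = 2391 kJ/s
Energy balance on cold side (adiabatic exchanger): Q = ṁ_c·Cp_c·(T_c,out − T_c,in)
ṁ_c = 2391 / [2.26 × (-1.15 − -40.5)] = 26.886 kg/s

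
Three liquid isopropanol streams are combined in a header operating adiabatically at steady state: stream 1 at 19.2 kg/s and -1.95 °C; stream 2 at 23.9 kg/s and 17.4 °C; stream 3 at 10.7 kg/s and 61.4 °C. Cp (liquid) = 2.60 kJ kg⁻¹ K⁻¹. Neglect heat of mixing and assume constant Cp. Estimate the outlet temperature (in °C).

No heat crosses the boundary, so H_out = H_in.
T_out = Σ ṁᵢCp,ᵢTᵢ / Σ ṁᵢCp,ᵢ
      = 2692 / 139.88 = 19.245 °C

T_out = 19.2 °C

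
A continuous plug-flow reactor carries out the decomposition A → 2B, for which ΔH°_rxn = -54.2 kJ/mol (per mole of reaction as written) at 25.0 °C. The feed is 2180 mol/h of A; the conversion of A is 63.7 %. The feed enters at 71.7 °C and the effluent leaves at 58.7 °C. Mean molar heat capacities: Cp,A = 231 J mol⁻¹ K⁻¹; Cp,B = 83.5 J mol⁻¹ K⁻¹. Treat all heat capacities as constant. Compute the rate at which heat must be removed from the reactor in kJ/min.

Q_out = 1410 kJ/min

Extent of reaction ξ = 0.637 × 2180 = 1388.7 mol/h
Reaction term: ξ·ΔH°_rxn = 1388.7 × -54.2 = -75265 kJ/h
Sensible, feed 71.7→25 °C: -23517 kJ/h
Outlet flows (mol/h): A 791.34, B 2777.3
Sensible, products 25→58.7 °C: 13976 kJ/h
Q = ΔH = -84807 kJ/h = -23.557 kW
Heat removed = 1413.4 kJ/min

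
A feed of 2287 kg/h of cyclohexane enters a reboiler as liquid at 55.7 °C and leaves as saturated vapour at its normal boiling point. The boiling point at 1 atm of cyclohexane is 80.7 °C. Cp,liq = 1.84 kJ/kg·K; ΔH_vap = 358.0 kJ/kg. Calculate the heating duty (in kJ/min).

Q = 15400 kJ/min

liquid 55.7→80.7 °C: 46 kJ/kg
vaporisation at 80.7 °C: 358 kJ/kg
Δh = 46 + 358 = 404 kJ/kg
Q = ṁ·Δh = 2287 kg/h × 404 kJ/kg = 923950 kJ/h
|Q| = 256.65 kW = 15399 kJ/min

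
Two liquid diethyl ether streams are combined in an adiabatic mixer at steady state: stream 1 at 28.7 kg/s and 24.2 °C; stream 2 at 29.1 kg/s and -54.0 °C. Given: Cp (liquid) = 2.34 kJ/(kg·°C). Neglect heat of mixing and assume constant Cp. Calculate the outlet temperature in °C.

T_out = -15.2 °C

Adiabatic, steady state ⇒ Σ ṁᵢCp,ᵢ(T_out − Tᵢ) = 0
Σ ṁᵢCp,ᵢTᵢ = 28.7×2.34×24.2 + 29.1×2.34×-54.0 = -2051.9
Σ ṁᵢCp,ᵢ = 28.7×2.34 + 29.1×2.34 = 135.25
T_out = -2051.9 / 135.25 = -15.171 °C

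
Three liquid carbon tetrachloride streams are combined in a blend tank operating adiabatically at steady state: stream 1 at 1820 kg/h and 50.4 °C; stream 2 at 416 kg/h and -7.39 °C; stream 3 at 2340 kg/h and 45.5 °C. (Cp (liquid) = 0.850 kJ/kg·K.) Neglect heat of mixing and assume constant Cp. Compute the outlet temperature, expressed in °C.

T_out = 42.6 °C

Energy balance with Q = 0: Σ ṁᵢCp,ᵢ(T_out − Tᵢ) = 0
Σ ṁᵢCp,ᵢTᵢ = 1820×0.850×50.4 + 416×0.850×-7.39 + 2340×0.850×45.5 = 165860
Σ ṁᵢCp,ᵢ = 1820×0.850 + 416×0.850 + 2340×0.850 = 3889.6
T_out = 165860 / 3889.6 = 42.641 °C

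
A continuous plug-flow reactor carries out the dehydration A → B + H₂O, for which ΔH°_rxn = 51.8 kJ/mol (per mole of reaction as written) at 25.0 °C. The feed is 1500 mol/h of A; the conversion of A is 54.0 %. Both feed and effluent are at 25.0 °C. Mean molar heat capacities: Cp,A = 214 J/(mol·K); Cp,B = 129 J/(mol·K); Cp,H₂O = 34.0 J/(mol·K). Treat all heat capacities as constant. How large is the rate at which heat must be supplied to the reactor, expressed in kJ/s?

Extent of reaction ξ = 0.540 × 1500 = 810 mol/h
Reaction term: ξ·ΔH°_rxn = 810 × 51.8 = 41958 kJ/h
Q = ΔH = 41958 kJ/h = 11.655 kW
Heat supplied = 11.655 kJ/s

Q_in = 11.7 kJ/s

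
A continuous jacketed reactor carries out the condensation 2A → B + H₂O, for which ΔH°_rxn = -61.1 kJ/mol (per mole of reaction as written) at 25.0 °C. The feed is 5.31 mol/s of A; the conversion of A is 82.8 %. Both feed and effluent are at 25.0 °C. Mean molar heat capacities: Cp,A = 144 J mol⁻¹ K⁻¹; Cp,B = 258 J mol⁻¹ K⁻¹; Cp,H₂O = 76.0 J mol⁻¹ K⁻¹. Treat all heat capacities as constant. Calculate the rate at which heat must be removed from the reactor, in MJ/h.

Q_out = 484 MJ/h

Extent of reaction ξ = 0.828 × 5.31 / 2 = 2.1983 mol/s
Reaction term: ξ·ΔH°_rxn = 2.1983 × -61.1 = -134.32 kJ/s
Q = ΔH = -134.32 kJ/s = -134.32 kW
Heat removed = 483.55 MJ/h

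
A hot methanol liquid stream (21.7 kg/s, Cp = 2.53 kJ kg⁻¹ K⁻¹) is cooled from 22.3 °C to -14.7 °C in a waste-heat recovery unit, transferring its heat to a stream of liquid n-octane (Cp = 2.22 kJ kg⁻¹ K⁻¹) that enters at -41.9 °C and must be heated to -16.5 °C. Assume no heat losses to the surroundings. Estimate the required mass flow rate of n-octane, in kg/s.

Heat released by hot stream: Q = 21.7 × 2.53 × (22.3 − -14.7) = 2031.3 kJ/s
Energy balance on cold side (adiabatic exchanger): Q = ṁ_c·Cp_c·(T_c,out − T_c,in)
ṁ_c = 2031.3 / [2.22 × (-16.5 − -41.9)] = 36.024 kg/s

ṁ_c = 36.0 kg/s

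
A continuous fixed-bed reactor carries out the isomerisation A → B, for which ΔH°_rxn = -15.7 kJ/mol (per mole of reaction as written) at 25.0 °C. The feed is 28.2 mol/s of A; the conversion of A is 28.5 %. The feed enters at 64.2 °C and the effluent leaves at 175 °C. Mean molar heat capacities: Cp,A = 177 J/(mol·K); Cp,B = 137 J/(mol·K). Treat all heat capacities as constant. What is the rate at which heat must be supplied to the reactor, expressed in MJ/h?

Extent of reaction ξ = 0.285 × 28.2 = 8.037 mol/s
Reaction term: ξ·ΔH°_rxn = 8.037 × -15.7 = -126.18 kJ/s
Sensible, feed 64.2→25 °C: -195.66 kJ/s
Outlet flows (mol/s): A 20.163, B 8.037
Sensible, products 25→175 °C: 700.49 kJ/s
Q = ΔH = 378.64 kJ/s = 378.64 kW
Heat supplied = 1363.1 MJ/h

Q_in = 1360 MJ/h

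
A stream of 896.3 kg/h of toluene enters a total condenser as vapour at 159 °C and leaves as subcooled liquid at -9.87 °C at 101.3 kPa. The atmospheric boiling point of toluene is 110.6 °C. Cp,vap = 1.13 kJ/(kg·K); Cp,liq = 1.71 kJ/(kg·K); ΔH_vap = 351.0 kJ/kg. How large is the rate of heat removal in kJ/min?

Q_c = 9140 kJ/min

vapour 159→110.6 °C: -54.692 kJ/kg
condensation at 110.6 °C: -351 kJ/kg
liquid 110.6→-9.87 °C: -206 kJ/kg
Δh = -54.692 + -351 + -206 = -611.7 kJ/kg
Q = ṁ·Δh = 896.3 kg/h × -611.7 kJ/kg = -548260 kJ/h
|Q| = 152.3 kW = 9137.7 kJ/min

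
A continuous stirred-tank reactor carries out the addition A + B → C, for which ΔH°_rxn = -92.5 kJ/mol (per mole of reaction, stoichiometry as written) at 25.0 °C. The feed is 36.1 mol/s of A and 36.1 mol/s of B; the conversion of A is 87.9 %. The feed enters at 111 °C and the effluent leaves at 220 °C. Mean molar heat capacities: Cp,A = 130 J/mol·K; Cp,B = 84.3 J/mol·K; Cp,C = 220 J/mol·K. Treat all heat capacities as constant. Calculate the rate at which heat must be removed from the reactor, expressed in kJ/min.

Extent of reaction ξ = 0.879 × 36.1 = 31.732 mol/s
Reaction term: ξ·ΔH°_rxn = 31.732 × -92.5 = -2935.2 kJ/s
Sensible, feed 111→25 °C: -665.32 kJ/s
Outlet flows (mol/s): A 4.3681, B 4.3681, C 31.732
Sensible, products 25→220 °C: 1543.8 kJ/s
Q = ΔH = -2056.7 kJ/s = -2056.7 kW
Heat removed = 123400 kJ/min

Q_out = 123000 kJ/min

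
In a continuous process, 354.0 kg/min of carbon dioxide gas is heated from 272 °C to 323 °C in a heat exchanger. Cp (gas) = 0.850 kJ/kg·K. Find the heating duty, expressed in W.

Q = 256000 W

Q = ṁ·Cp·ΔT = 354.0 × 0.850 × (323 − 272) = 15346 kJ/min
Converting: 15346 / 60 s = 255.76 kW
Heating duty = 255760 W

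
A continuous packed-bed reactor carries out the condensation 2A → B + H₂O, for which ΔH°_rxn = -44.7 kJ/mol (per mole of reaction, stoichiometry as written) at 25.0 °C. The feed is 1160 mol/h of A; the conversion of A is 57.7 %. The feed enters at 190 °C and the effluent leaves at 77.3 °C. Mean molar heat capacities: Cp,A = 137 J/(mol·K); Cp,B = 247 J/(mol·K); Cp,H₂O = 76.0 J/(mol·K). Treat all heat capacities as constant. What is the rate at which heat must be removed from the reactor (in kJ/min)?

Q_out = 534 kJ/min

Extent of reaction ξ = 0.577 × 1160 / 2 = 334.66 mol/h
Reaction term: ξ·ΔH°_rxn = 334.66 × -44.7 = -14959 kJ/h
Sensible, feed 190→25 °C: -26222 kJ/h
Outlet flows (mol/h): A 490.68, B 334.66, H₂O 334.66
Sensible, products 25→77.3 °C: 9169.1 kJ/h
Q = ΔH = -32012 kJ/h = -8.8922 kW
Heat removed = 533.53 kJ/min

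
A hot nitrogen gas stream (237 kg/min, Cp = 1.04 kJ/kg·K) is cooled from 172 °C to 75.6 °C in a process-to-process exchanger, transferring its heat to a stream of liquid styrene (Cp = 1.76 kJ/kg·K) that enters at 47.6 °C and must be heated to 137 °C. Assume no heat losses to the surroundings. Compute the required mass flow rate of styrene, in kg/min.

Heat released by hot stream: Q = 237 × 1.04 × (172 − 75.6) = 23761 kJ/min
Energy balance on cold side (adiabatic exchanger): Q = ṁ_c·Cp_c·(T_c,out − T_c,in)
ṁ_c = 23761 / [1.76 × (137 − 47.6)] = 151.01 kg/min

ṁ_c = 151 kg/min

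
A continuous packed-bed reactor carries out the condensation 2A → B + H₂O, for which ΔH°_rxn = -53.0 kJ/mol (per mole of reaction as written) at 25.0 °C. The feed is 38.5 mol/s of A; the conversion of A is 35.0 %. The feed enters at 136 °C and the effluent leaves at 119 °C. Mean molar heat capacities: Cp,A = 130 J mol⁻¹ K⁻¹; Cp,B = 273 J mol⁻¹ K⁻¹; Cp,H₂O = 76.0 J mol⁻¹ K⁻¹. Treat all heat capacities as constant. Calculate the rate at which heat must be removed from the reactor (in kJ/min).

Extent of reaction ξ = 0.350 × 38.5 / 2 = 6.7375 mol/s
Reaction term: ξ·ΔH°_rxn = 6.7375 × -53.0 = -357.09 kJ/s
Sensible, feed 136→25 °C: -555.55 kJ/s
Outlet flows (mol/s): A 25.025, B 6.7375, H₂O 6.7375
Sensible, products 25→119 °C: 526.84 kJ/s
Q = ΔH = -385.81 kJ/s = -385.81 kW
Heat removed = 23148 kJ/min

Q_out = 23100 kJ/min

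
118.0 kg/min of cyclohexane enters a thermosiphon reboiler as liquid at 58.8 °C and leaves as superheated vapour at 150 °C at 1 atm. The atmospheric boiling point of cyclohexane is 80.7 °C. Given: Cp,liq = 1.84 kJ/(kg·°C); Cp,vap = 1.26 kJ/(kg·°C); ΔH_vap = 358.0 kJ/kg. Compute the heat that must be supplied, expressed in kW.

liquid 58.8→80.7 °C: 40.296 kJ/kg
vaporisation at 80.7 °C: 358 kJ/kg
vapour 80.7→150 °C: 87.318 kJ/kg
Δh = 40.296 + 358 + 87.318 = 485.61 kJ/kg
Q = ṁ·Δh = 118.0 kg/min × 485.61 kJ/kg = 57302 kJ/min
|Q| = 955.04 kW

Q = 955 kW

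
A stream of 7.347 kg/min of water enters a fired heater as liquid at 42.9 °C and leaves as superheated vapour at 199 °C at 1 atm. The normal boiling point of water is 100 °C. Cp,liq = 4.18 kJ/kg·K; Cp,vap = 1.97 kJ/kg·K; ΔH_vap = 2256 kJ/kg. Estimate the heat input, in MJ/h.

Q = 1190 MJ/h

liquid 42.9→100 °C: 238.68 kJ/kg
vaporisation at 100 °C: 2256 kJ/kg
vapour 100→199 °C: 195.03 kJ/kg
Δh = 238.68 + 2256 + 195.03 = 2689.7 kJ/kg
Q = ṁ·Δh = 7.347 kg/min × 2689.7 kJ/kg = 19761 kJ/min
|Q| = 329.35 kW = 1185.7 MJ/h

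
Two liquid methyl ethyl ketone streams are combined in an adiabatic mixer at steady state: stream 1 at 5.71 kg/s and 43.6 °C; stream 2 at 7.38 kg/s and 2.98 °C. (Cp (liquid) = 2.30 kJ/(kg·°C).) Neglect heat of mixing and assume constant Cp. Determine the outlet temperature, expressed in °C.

T_out = 20.7 °C

Adiabatic, steady state ⇒ Σ ṁᵢCp,ᵢ(T_out − Tᵢ) = 0
T_out = Σ ṁᵢCp,ᵢTᵢ / Σ ṁᵢCp,ᵢ
      = 623.18 / 30.107 = 20.699 °C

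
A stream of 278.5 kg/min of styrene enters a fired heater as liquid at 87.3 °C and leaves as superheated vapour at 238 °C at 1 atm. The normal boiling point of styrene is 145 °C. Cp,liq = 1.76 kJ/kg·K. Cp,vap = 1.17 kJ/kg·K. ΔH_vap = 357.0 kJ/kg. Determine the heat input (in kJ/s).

liquid 87.3→145 °C: 101.55 kJ/kg
vaporisation at 145 °C: 357 kJ/kg
vapour 145→238 °C: 108.81 kJ/kg
Δh = 101.55 + 357 + 108.81 = 567.36 kJ/kg
Q = ṁ·Δh = 278.5 kg/min × 567.36 kJ/kg = 158010 kJ/min
|Q| = 2633.5 kW

Q = 2630 kJ/s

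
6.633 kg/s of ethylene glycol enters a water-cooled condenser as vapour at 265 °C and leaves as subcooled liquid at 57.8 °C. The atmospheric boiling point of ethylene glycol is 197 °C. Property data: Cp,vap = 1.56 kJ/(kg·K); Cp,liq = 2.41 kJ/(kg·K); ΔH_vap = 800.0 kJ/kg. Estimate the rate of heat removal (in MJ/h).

vapour 265→197 °C: -106.08 kJ/kg
condensation at 197 °C: -800 kJ/kg
liquid 197→57.8 °C: -335.47 kJ/kg
Δh = -106.08 + -800 + -335.47 = -1241.6 kJ/kg
Q = ṁ·Δh = 6.633 kg/s × -1241.6 kJ/kg = -8235.2 kJ/s
|Q| = 8235.2 kW = 29647 MJ/h

Q_c = 29600 MJ/h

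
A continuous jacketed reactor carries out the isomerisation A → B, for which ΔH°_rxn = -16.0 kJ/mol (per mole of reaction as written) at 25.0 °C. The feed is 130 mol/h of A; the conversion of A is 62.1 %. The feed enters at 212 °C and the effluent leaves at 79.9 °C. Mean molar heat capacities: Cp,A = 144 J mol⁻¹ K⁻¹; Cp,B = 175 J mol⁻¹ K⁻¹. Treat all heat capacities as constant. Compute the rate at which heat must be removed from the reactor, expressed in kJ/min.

Q_out = 60.5 kJ/min

Extent of reaction ξ = 0.621 × 130 = 80.73 mol/h
Reaction term: ξ·ΔH°_rxn = 80.73 × -16.0 = -1291.7 kJ/h
Sensible, feed 212→25 °C: -3500.6 kJ/h
Outlet flows (mol/h): A 49.27, B 80.73
Sensible, products 25→79.9 °C: 1165.1 kJ/h
Q = ΔH = -3627.2 kJ/h = -1.0076 kW
Heat removed = 60.453 kJ/min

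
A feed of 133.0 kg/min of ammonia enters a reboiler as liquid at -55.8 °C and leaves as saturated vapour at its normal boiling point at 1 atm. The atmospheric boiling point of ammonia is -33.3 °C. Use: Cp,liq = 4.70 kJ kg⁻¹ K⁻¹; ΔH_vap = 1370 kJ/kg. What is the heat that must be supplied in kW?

liquid -55.8→-33.3 °C: 105.75 kJ/kg
vaporisation at -33.3 °C: 1370 kJ/kg
Δh = 105.75 + 1370 = 1475.8 kJ/kg
Q = ṁ·Δh = 133.0 kg/min × 1475.8 kJ/kg = 196270 kJ/min
|Q| = 3271.2 kW

Q = 3270 kW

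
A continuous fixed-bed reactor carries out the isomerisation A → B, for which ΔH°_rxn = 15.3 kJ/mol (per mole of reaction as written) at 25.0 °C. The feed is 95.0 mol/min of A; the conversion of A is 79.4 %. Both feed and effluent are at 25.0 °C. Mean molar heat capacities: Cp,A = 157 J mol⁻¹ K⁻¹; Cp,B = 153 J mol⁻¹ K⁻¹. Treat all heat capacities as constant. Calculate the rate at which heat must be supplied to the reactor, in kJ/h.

Extent of reaction ξ = 0.794 × 95.0 = 75.43 mol/min
Reaction term: ξ·ΔH°_rxn = 75.43 × 15.3 = 1154.1 kJ/min
Q = ΔH = 1154.1 kJ/min = 19.235 kW
Heat supplied = 69245 kJ/h

Q_in = 69200 kJ/h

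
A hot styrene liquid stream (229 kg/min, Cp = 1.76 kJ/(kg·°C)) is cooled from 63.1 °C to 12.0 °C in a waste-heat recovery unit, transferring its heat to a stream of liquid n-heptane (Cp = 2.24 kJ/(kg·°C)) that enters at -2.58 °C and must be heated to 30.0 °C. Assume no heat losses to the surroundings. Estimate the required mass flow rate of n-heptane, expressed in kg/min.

Heat released by hot stream: Q = 229 × 1.76 × (63.1 − 12.0) = 20595 kJ/min
Energy balance on cold side (adiabatic exchanger): Q = ṁ_c·Cp_c·(T_c,out − T_c,in)
ṁ_c = 20595 / [2.24 × (30.0 − -2.58)] = 282.21 kg/min

ṁ_c = 282 kg/min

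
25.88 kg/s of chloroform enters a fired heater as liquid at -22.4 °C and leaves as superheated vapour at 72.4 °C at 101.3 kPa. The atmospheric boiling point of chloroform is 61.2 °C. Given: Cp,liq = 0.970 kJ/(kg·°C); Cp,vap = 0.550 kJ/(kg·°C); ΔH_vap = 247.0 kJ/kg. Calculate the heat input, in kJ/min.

liquid -22.4→61.2 °C: 81.092 kJ/kg
vaporisation at 61.2 °C: 247 kJ/kg
vapour 61.2→72.4 °C: 6.16 kJ/kg
Δh = 81.092 + 247 + 6.16 = 334.25 kJ/kg
Q = ṁ·Δh = 25.88 kg/s × 334.25 kJ/kg = 8650.4 kJ/s
|Q| = 8650.4 kW = 519030 kJ/min

Q = 519000 kJ/min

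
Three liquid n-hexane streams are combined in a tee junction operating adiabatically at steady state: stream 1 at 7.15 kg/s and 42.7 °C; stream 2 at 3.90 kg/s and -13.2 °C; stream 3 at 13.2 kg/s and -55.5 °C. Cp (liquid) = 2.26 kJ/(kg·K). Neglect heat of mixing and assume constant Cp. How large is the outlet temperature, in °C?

T_out = -19.7 °C

Energy balance with Q = 0: Σ ṁᵢCp,ᵢ(T_out − Tᵢ) = 0
T_out = Σ ṁᵢCp,ᵢTᵢ / Σ ṁᵢCp,ᵢ
      = -1082 / 54.805 = -19.743 °C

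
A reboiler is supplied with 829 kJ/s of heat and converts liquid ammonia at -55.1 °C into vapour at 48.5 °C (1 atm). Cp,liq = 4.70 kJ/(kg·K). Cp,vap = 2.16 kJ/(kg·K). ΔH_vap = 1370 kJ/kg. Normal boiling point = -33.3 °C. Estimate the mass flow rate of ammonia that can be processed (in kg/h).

Δh = 4.70×(-33.3−-55.1) + 1370 + 2.16×(48.5−-33.3) = 1649.1 kJ/kg
Q = 829 kJ/s = 829 kJ/s = 2.9844e+06 kJ/h
ṁ = Q/Δh = 2.9844e+06 / 1649.1 = 1809.7 kg/h

ṁ = 1810 kg/h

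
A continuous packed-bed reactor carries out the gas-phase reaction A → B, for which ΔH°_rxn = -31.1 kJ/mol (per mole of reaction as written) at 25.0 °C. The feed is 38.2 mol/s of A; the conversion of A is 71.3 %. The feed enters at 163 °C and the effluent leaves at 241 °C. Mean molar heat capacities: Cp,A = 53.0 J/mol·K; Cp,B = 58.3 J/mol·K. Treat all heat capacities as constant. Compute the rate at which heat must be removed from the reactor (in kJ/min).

Q_out = 39500 kJ/min

Extent of reaction ξ = 0.713 × 38.2 = 27.237 mol/s
Reaction term: ξ·ΔH°_rxn = 27.237 × -31.1 = -847.06 kJ/s
Sensible, feed 163→25 °C: -279.39 kJ/s
Outlet flows (mol/s): A 10.963, B 27.237
Sensible, products 25→241 °C: 468.49 kJ/s
Q = ΔH = -657.96 kJ/s = -657.96 kW
Heat removed = 39478 kJ/min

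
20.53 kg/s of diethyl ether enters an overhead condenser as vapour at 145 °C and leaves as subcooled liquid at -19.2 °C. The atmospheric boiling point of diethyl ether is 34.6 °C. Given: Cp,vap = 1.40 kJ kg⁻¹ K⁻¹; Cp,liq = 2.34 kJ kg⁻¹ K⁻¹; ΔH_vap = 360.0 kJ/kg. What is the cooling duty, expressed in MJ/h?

vapour 145→34.6 °C: -154.56 kJ/kg
condensation at 34.6 °C: -360 kJ/kg
liquid 34.6→-19.2 °C: -125.89 kJ/kg
Δh = -154.56 + -360 + -125.89 = -640.45 kJ/kg
Q = ṁ·Δh = 20.53 kg/s × -640.45 kJ/kg = -13148 kJ/s
|Q| = 13148 kW = 47335 MJ/h

Q_c = 47300 MJ/h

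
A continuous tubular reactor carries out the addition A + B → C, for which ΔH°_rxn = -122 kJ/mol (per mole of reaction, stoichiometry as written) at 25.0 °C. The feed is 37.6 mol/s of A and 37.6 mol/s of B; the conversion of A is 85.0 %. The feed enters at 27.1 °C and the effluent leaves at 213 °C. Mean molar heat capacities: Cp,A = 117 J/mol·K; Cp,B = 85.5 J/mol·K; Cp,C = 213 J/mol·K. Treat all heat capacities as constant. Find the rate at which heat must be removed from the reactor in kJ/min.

Q_out = 145000 kJ/min

Extent of reaction ξ = 0.850 × 37.6 = 31.96 mol/s
Reaction term: ξ·ΔH°_rxn = 31.96 × -122 = -3899.1 kJ/s
Sensible, feed 27.1→25 °C: -15.989 kJ/s
Outlet flows (mol/s): A 5.64, B 5.64, C 31.96
Sensible, products 25→213 °C: 1494.5 kJ/s
Q = ΔH = -2420.6 kJ/s = -2420.6 kW
Heat removed = 145240 kJ/min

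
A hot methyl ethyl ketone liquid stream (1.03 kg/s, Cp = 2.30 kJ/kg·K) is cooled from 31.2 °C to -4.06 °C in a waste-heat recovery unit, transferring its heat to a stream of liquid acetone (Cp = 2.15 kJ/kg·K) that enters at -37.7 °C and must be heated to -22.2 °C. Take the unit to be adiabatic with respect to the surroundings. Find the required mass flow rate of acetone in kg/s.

Heat released by hot stream: Q = 1.03 × 2.30 × (31.2 − -4.06) = 83.531 kJ/s
Energy balance on cold side (adiabatic exchanger): Q = ṁ_c·Cp_c·(T_c,out − T_c,in)
ṁ_c = 83.531 / [2.15 × (-22.2 − -37.7)] = 2.5066 kg/s

ṁ_c = 2.51 kg/s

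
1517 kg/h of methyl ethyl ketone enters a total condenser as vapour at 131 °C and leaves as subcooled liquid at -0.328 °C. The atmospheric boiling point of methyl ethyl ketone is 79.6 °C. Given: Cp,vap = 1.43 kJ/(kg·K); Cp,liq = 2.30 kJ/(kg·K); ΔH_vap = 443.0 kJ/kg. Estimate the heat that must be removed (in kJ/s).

Q_c = 295 kJ/s

vapour 131→79.6 °C: -73.502 kJ/kg
condensation at 79.6 °C: -443 kJ/kg
liquid 79.6→-0.328 °C: -183.83 kJ/kg
Δh = -73.502 + -443 + -183.83 = -700.34 kJ/kg
Q = ṁ·Δh = 1517 kg/h × -700.34 kJ/kg = -1.0624e+06 kJ/h
|Q| = 295.11 kW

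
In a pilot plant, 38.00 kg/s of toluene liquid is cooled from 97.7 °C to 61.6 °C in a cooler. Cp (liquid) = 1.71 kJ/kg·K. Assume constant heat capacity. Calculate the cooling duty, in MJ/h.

Q = ṁ·Cp·ΔT = 38.00 × 1.71 × (61.6 − 97.7) = -2345.8 kJ/s
Cooling duty = 8444.8 MJ/h

Q_c = 8440 MJ/h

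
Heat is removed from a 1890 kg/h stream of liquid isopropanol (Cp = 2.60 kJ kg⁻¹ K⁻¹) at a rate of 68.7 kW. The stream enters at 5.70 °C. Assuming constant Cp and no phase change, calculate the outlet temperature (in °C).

Q = 68.7 kW = 247320 kJ/h
ΔT = Q/(ṁ·Cp) = 247320/(1890×2.60) = 50.33 K
T_out = 5.70 − 50.33 = -44.63 °C

T_out = -44.6 °C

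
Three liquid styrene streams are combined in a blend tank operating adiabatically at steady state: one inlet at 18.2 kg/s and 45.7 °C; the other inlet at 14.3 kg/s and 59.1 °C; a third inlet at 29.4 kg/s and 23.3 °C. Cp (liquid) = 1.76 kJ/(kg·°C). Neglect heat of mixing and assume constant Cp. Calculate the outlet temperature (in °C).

No heat crosses the boundary, so H_out = H_in.
T_out = Σ ṁᵢCp,ᵢTᵢ / Σ ṁᵢCp,ᵢ
      = 4156.9 / 108.94 = 38.157 °C

T_out = 38.2 °C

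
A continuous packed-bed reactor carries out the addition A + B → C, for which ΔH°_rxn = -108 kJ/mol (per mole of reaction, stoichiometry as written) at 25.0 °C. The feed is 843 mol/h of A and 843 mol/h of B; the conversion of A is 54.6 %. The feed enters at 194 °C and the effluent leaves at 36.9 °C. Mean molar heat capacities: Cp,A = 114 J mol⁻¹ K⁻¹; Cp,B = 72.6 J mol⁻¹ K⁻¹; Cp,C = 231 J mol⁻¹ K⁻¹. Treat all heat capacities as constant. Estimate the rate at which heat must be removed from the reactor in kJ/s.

Q_out = 20.6 kJ/s

Extent of reaction ξ = 0.546 × 843 = 460.28 mol/h
Reaction term: ξ·ΔH°_rxn = 460.28 × -108 = -49710 kJ/h
Sensible, feed 194→25 °C: -26584 kJ/h
Outlet flows (mol/h): A 382.72, B 382.72, C 460.28
Sensible, products 25→36.9 °C: 2115.1 kJ/h
Q = ΔH = -74179 kJ/h = -20.605 kW
Heat removed = 20.605 kJ/s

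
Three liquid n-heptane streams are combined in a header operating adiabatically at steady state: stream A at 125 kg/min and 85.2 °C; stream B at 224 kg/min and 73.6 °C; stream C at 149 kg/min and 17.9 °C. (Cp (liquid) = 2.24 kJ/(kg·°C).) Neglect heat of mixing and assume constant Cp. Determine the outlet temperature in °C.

Adiabatic, steady state ⇒ Σ ṁᵢCp,ᵢ(T_out − Tᵢ) = 0
T_out = Σ ṁᵢCp,ᵢTᵢ / Σ ṁᵢCp,ᵢ
      = 66760 / 1115.5 = 59.846 °C

T_out = 59.8 °C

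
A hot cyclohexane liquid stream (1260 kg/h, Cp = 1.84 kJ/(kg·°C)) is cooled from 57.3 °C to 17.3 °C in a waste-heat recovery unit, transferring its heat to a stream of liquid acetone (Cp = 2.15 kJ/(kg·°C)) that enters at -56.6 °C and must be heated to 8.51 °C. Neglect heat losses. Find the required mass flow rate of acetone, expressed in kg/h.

Heat released by hot stream: Q = 1260 × 1.84 × (57.3 − 17.3) = 92736 kJ/h
Energy balance on cold side (adiabatic exchanger): Q = ṁ_c·Cp_c·(T_c,out − T_c,in)
ṁ_c = 92736 / [2.15 × (8.51 − -56.6)] = 662.46 kg/h

ṁ_c = 662 kg/h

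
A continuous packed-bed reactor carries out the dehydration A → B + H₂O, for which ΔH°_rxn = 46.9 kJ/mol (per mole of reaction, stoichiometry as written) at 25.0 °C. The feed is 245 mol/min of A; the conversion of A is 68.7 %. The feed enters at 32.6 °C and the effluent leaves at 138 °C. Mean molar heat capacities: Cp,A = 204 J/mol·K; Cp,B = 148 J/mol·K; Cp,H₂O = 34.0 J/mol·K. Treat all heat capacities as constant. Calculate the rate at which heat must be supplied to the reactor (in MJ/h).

Q_in = 765 MJ/h

Extent of reaction ξ = 0.687 × 245 = 168.32 mol/min
Reaction term: ξ·ΔH°_rxn = 168.32 × 46.9 = 7894 kJ/min
Sensible, feed 32.6→25 °C: -379.85 kJ/min
Outlet flows (mol/min): A 76.685, B 168.32, H₂O 168.32
Sensible, products 25→138 °C: 5229.3 kJ/min
Q = ΔH = 12743 kJ/min = 212.39 kW
Heat supplied = 764.61 MJ/h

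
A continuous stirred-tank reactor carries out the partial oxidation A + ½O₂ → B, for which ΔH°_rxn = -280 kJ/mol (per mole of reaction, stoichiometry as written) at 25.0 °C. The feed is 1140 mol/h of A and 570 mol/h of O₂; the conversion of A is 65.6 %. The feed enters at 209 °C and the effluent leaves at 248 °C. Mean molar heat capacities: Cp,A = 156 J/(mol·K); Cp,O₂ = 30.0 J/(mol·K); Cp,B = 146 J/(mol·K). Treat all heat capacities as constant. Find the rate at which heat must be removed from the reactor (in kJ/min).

Extent of reaction ξ = 0.656 × 1140 = 747.84 mol/h
Reaction term: ξ·ΔH°_rxn = 747.84 × -280 = -209400 kJ/h
Sensible, feed 209→25 °C: -35869 kJ/h
Outlet flows (mol/h): A 392.16, O₂ 196.08, B 747.84
Sensible, products 25→248 °C: 39302 kJ/h
Q = ΔH = -205960 kJ/h = -57.212 kW
Heat removed = 3432.7 kJ/min

Q_out = 3430 kJ/min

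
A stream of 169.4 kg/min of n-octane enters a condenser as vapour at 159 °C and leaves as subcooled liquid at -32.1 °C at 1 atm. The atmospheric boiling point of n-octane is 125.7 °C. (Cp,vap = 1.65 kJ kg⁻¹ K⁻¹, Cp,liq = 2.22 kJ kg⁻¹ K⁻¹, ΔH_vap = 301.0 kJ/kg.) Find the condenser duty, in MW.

vapour 159→125.7 °C: -54.945 kJ/kg
condensation at 125.7 °C: -301 kJ/kg
liquid 125.7→-32.1 °C: -350.32 kJ/kg
Δh = -54.945 + -301 + -350.32 = -706.26 kJ/kg
Q = ṁ·Δh = 169.4 kg/min × -706.26 kJ/kg = -119640 kJ/min
|Q| = 1994 kW = 1.994 MW

Q_c = 1.99 MW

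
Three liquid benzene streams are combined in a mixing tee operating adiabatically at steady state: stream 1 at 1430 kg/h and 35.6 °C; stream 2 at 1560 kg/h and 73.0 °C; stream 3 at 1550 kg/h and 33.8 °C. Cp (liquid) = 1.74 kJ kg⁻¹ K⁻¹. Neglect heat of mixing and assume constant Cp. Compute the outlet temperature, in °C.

No heat crosses the boundary, so H_out = H_in.
Σ ṁᵢCp,ᵢTᵢ = 1430×1.74×35.6 + 1560×1.74×73.0 + 1550×1.74×33.8 = 377890
Σ ṁᵢCp,ᵢ = 1430×1.74 + 1560×1.74 + 1550×1.74 = 7899.6
T_out = 377890 / 7899.6 = 47.837 °C

T_out = 47.8 °C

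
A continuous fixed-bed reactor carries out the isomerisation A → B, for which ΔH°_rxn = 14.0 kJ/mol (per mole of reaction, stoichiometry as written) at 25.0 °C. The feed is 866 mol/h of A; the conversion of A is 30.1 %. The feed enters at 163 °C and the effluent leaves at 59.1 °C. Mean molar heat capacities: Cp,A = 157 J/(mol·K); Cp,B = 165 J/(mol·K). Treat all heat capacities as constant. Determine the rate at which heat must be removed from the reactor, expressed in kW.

Extent of reaction ξ = 0.301 × 866 = 260.67 mol/h
Reaction term: ξ·ΔH°_rxn = 260.67 × 14.0 = 3649.3 kJ/h
Sensible, feed 163→25 °C: -18763 kJ/h
Outlet flows (mol/h): A 605.33, B 260.67
Sensible, products 25→59.1 °C: 4707.4 kJ/h
Q = ΔH = -10406 kJ/h = -2.8906 kW
Heat removed = 2.8906 kW

Q_out = 2.89 kW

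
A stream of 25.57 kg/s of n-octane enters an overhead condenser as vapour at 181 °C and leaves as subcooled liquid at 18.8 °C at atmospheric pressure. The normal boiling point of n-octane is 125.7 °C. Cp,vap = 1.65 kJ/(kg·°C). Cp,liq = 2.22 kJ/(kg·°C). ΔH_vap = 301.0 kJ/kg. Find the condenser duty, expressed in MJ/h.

vapour 181→125.7 °C: -91.245 kJ/kg
condensation at 125.7 °C: -301 kJ/kg
liquid 125.7→18.8 °C: -237.32 kJ/kg
Δh = -91.245 + -301 + -237.32 = -629.56 kJ/kg
Q = ṁ·Δh = 25.57 kg/s × -629.56 kJ/kg = -16098 kJ/s
|Q| = 16098 kW = 57953 MJ/h

Q_c = 58000 MJ/h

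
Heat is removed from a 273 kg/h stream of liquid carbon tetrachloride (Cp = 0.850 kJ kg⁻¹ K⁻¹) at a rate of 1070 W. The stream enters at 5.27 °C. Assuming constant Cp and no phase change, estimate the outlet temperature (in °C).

Q = 1070 W = 3852 kJ/h
ΔT = Q/(ṁ·Cp) = 3852/(273×0.850) = 16.6 K
T_out = 5.27 − 16.6 = -11.33 °C

T_out = -11.3 °C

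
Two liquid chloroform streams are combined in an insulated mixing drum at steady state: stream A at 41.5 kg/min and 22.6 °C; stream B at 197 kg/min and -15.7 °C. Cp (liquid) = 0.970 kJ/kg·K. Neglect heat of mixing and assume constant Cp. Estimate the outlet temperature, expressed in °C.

No heat crosses the boundary, so H_out = H_in.
Σ ṁᵢCp,ᵢTᵢ = 41.5×0.970×22.6 + 197×0.970×-15.7 = -2090.3
Σ ṁᵢCp,ᵢ = 41.5×0.970 + 197×0.970 = 231.34
T_out = -2090.3 / 231.34 = -9.0356 °C

T_out = -9.04 °C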